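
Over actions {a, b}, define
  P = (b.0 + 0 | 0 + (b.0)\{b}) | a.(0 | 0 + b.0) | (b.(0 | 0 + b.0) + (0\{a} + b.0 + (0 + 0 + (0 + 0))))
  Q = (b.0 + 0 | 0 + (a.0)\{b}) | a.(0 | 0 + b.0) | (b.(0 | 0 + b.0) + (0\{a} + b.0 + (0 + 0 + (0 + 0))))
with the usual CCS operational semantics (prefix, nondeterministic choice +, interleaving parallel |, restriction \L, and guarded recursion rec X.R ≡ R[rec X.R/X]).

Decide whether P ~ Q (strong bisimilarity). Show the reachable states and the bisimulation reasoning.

LTS(P): 18 reachable states
  s0 = (b.0 + 0 | 0 + (b.0)\{b}) | a.(0 | 0 + b.0) | (b.(0 | 0 + b.0) + (0\{a} + b.0 + (0 + 0 + (0 + 0)))) | —a→ s1, —b→ s2, —b→ s3, —b→ s4
  s1 = (b.0 + 0 | 0 + (b.0)\{b}) | (0 | 0 + b.0) | (b.(0 | 0 + b.0) + (0\{a} + b.0 + (0 + 0 + (0 + 0)))) | —b→ s5, —b→ s6, —b→ s7, —b→ s8
  s2 = (b.0 + 0 | 0 + (b.0)\{b}) | a.(0 | 0 + b.0) | (0 | 0 + b.0) | —a→ s5, —b→ s3, —b→ s9
  s3 = (b.0 + 0 | 0 + (b.0)\{b}) | a.(0 | 0 + b.0) | 0 | —a→ s6, —b→ s10
  s4 = 0 | a.(0 | 0 + b.0) | (b.(0 | 0 + b.0) + (0\{a} + b.0 + (0 + 0 + (0 + 0)))) | —a→ s8, —b→ s10, —b→ s9
  s5 = (b.0 + 0 | 0 + (b.0)\{b}) | (0 | 0 + b.0) | (0 | 0 + b.0) | —b→ s11, —b→ s12, —b→ s6
  s6 = (b.0 + 0 | 0 + (b.0)\{b}) | (0 | 0 + b.0) | 0 | —b→ s13, —b→ s14
  s7 = (b.0 + 0 | 0 + (b.0)\{b}) | 0 | (b.(0 | 0 + b.0) + (0\{a} + b.0 + (0 + 0 + (0 + 0)))) | —b→ s11, —b→ s13, —b→ s15
  s8 = 0 | (0 | 0 + b.0) | (b.(0 | 0 + b.0) + (0\{a} + b.0 + (0 + 0 + (0 + 0)))) | —b→ s12, —b→ s14, —b→ s15
  s9 = 0 | a.(0 | 0 + b.0) | (0 | 0 + b.0) | —a→ s12, —b→ s10
  s10 = 0 | a.(0 | 0 + b.0) | 0 | —a→ s14
  s11 = (b.0 + 0 | 0 + (b.0)\{b}) | 0 | (0 | 0 + b.0) | —b→ s13, —b→ s16
  s12 = 0 | (0 | 0 + b.0) | (0 | 0 + b.0) | —b→ s14, —b→ s16
  s13 = (b.0 + 0 | 0 + (b.0)\{b}) | 0 | 0 | —b→ s17
  s14 = 0 | (0 | 0 + b.0) | 0 | —b→ s17
  s15 = 0 | 0 | (b.(0 | 0 + b.0) + (0\{a} + b.0 + (0 + 0 + (0 + 0)))) | —b→ s16, —b→ s17
  s16 = 0 | 0 | (0 | 0 + b.0) | —b→ s17
  s17 = 0 | 0 | 0 | ·
LTS(Q): 27 reachable states
  t0 = (b.0 + 0 | 0 + (a.0)\{b}) | a.(0 | 0 + b.0) | (b.(0 | 0 + b.0) + (0\{a} + b.0 + (0 + 0 + (0 + 0)))) | —a→ t1, —a→ t2, —b→ t3, —b→ t4, —b→ t5
  t1 = (b.0 + 0 | 0 + (a.0)\{b}) | (0 | 0 + b.0) | (b.(0 | 0 + b.0) + (0\{a} + b.0 + (0 + 0 + (0 + 0)))) | —a→ t6, —b→ t10, —b→ t7, —b→ t8, —b→ t9
  t2 = 0\{b} | a.(0 | 0 + b.0) | (b.(0 | 0 + b.0) + (0\{a} + b.0 + (0 + 0 + (0 + 0)))) | —a→ t6, —b→ t11, —b→ t12
  t3 = (b.0 + 0 | 0 + (a.0)\{b}) | a.(0 | 0 + b.0) | (0 | 0 + b.0) | —a→ t11, —a→ t7, —b→ t13, —b→ t4
  t4 = (b.0 + 0 | 0 + (a.0)\{b}) | a.(0 | 0 + b.0) | 0 | —a→ t12, —a→ t8, —b→ t14
  t5 = 0 | a.(0 | 0 + b.0) | (b.(0 | 0 + b.0) + (0\{a} + b.0 + (0 + 0 + (0 + 0)))) | —a→ t10, —b→ t13, —b→ t14
  t6 = 0\{b} | (0 | 0 + b.0) | (b.(0 | 0 + b.0) + (0\{a} + b.0 + (0 + 0 + (0 + 0)))) | —b→ t15, —b→ t16, —b→ t17
  t7 = (b.0 + 0 | 0 + (a.0)\{b}) | (0 | 0 + b.0) | (0 | 0 + b.0) | —a→ t15, —b→ t18, —b→ t19, —b→ t8
  t8 = (b.0 + 0 | 0 + (a.0)\{b}) | (0 | 0 + b.0) | 0 | —a→ t16, —b→ t20, —b→ t21
  t9 = (b.0 + 0 | 0 + (a.0)\{b}) | 0 | (b.(0 | 0 + b.0) + (0\{a} + b.0 + (0 + 0 + (0 + 0)))) | —a→ t17, —b→ t18, —b→ t20, —b→ t22
  t10 = 0 | (0 | 0 + b.0) | (b.(0 | 0 + b.0) + (0\{a} + b.0 + (0 + 0 + (0 + 0)))) | —b→ t19, —b→ t21, —b→ t22
  t11 = 0\{b} | a.(0 | 0 + b.0) | (0 | 0 + b.0) | —a→ t15, —b→ t12
  t12 = 0\{b} | a.(0 | 0 + b.0) | 0 | —a→ t16
  t13 = 0 | a.(0 | 0 + b.0) | (0 | 0 + b.0) | —a→ t19, —b→ t14
  t14 = 0 | a.(0 | 0 + b.0) | 0 | —a→ t21
  t15 = 0\{b} | (0 | 0 + b.0) | (0 | 0 + b.0) | —b→ t16, —b→ t23
  t16 = 0\{b} | (0 | 0 + b.0) | 0 | —b→ t24
  t17 = 0\{b} | 0 | (b.(0 | 0 + b.0) + (0\{a} + b.0 + (0 + 0 + (0 + 0)))) | —b→ t23, —b→ t24
  t18 = (b.0 + 0 | 0 + (a.0)\{b}) | 0 | (0 | 0 + b.0) | —a→ t23, —b→ t20, —b→ t25
  t19 = 0 | (0 | 0 + b.0) | (0 | 0 + b.0) | —b→ t21, —b→ t25
  t20 = (b.0 + 0 | 0 + (a.0)\{b}) | 0 | 0 | —a→ t24, —b→ t26
  t21 = 0 | (0 | 0 + b.0) | 0 | —b→ t26
  t22 = 0 | 0 | (b.(0 | 0 + b.0) + (0\{a} + b.0 + (0 + 0 + (0 + 0)))) | —b→ t25, —b→ t26
  t23 = 0\{b} | 0 | (0 | 0 + b.0) | —b→ t24
  t24 = 0\{b} | 0 | 0 | ·
  t25 = 0 | 0 | (0 | 0 + b.0) | —b→ t26
  t26 = 0 | 0 | 0 | ·
Bisimilarity quotient blocks:
  B0 = {s0}
  B1 = {s2}
  B2 = {s3, s9, t11, t13}
  B3 = {s10, t12, t14}
  B4 = {s13, s14, s16, t16, t21, t23, t25}
  B5 = {s17, t24, t26}
  B6 = {s11, s12, s6, t15, t19}
  B7 = {s5}
  B8 = {s4, t2, t5}
  B9 = {s7, s8, t10, t6}
  B10 = {s15, t17, t22}
  B11 = {s1}
  B12 = {t0}
  B13 = {t1}
  B14 = {t9}
  B15 = {t20}
  B16 = {t18, t8}
  B17 = {t7}
  B18 = {t3}
  B19 = {t4}
s0 ∈ B0, t0 ∈ B12 → different blocks

P ≁ Q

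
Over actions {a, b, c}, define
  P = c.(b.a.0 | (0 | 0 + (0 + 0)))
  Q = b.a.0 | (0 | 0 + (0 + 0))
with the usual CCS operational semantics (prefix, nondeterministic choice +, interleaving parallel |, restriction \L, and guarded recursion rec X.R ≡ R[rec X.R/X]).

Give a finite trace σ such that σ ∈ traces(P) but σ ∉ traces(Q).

c

LTS(P): 4 reachable states
  m0 = c.(b.a.0 | (0 | 0 + (0 + 0))) | =c=> m1
  m1 = b.a.0 | (0 | 0 + (0 + 0)) | =b=> m2
  m2 = a.0 | (0 | 0 + (0 + 0)) | =a=> m3
  m3 = 0 | (0 | 0 + (0 + 0)) | ·
LTS(Q): 3 reachable states
  n0 = b.a.0 | (0 | 0 + (0 + 0)) | =b=> n1
  n1 = a.0 | (0 | 0 + (0 + 0)) | =a=> n2
  n2 = 0 | (0 | 0 + (0 + 0)) | ·
Trace ⟨c⟩ through P, begin at {m0}:
  after c @ step 1: {m1}
  P completes σ.
Trace ⟨c⟩ through Q, begin at {n0}:
  after c @ step 1: ∅ (Q stuck)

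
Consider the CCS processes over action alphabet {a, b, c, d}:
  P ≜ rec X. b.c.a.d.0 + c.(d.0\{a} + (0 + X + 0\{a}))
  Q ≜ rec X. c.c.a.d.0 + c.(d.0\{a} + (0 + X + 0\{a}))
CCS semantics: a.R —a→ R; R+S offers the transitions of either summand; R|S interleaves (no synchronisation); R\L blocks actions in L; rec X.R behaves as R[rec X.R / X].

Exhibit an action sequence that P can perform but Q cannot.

b

P's transition system — 7 states:
  m0 = rec X. b.c.a.d.0 + c.(d.0\{a} + (0 + X + 0\{a})) :: —b→ m1, —c→ m2
  m1 = c.a.d.0 :: —c→ m3
  m2 = d.0\{a} + (0 + (rec X. b.c.a.d.0 + c.(d.0\{a} + (0 + X + 0\{a}))) + 0\{a}) :: —b→ m1, —c→ m2, —d→ m4
  m3 = a.d.0 :: —a→ m5
  m4 = 0\{a} :: ·
  m5 = d.0 :: —d→ m6
  m6 = 0 :: ·
Q's transition system — 7 states:
  n0 = rec X. c.c.a.d.0 + c.(d.0\{a} + (0 + X + 0\{a})) :: —c→ n1, —c→ n2
  n1 = c.a.d.0 :: —c→ n3
  n2 = d.0\{a} + (0 + (rec X. c.c.a.d.0 + c.(d.0\{a} + (0 + X + 0\{a}))) + 0\{a}) :: —c→ n1, —c→ n2, —d→ n4
  n3 = a.d.0 :: —a→ n5
  n4 = 0\{a} :: ·
  n5 = d.0 :: —d→ n6
  n6 = 0 :: ·
Trace ⟨b⟩ through P, begin at {m0}:
  after b @ step 1: {m1}
  — P admits the full trace.
Trace ⟨b⟩ through Q, begin at {n0}:
  after b @ step 1: ∅  — Q cannot continue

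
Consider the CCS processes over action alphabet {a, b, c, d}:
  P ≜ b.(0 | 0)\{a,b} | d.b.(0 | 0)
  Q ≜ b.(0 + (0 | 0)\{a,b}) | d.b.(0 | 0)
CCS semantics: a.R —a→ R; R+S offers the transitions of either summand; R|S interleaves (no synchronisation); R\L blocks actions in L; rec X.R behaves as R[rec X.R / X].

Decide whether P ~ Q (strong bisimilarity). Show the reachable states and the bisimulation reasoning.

P ~ Q

Reachable graph of P (6 states):
  s0 = b.(0 | 0)\{a,b} | d.b.(0 | 0) → --b--▸ s1, --d--▸ s2
  s1 = (0 | 0)\{a,b} | d.b.(0 | 0) → --d--▸ s3
  s2 = b.(0 | 0)\{a,b} | b.(0 | 0) → --b--▸ s3, --b--▸ s4
  s3 = (0 | 0)\{a,b} | b.(0 | 0) → --b--▸ s5
  s4 = b.(0 | 0)\{a,b} | (0 | 0) → --b--▸ s5
  s5 = (0 | 0)\{a,b} | (0 | 0) → stopped
Reachable graph of Q (6 states):
  t0 = b.(0 + (0 | 0)\{a,b}) | d.b.(0 | 0) → --b--▸ t1, --d--▸ t2
  t1 = (0 + (0 | 0)\{a,b}) | d.b.(0 | 0) → --d--▸ t3
  t2 = b.(0 + (0 | 0)\{a,b}) | b.(0 | 0) → --b--▸ t3, --b--▸ t4
  t3 = (0 + (0 | 0)\{a,b}) | b.(0 | 0) → --b--▸ t5
  t4 = b.(0 + (0 | 0)\{a,b}) | (0 | 0) → --b--▸ t5
  t5 = (0 + (0 | 0)\{a,b}) | (0 | 0) → stopped
Coarsest stable partition (strong bisimilarity classes):
  B0 = {s0, t0}
  B1 = {s2, t2}
  B2 = {s3, s4, t3, t4}
  B3 = {s5, t5}
  B4 = {s1, t1}
s0 ∈ B0, t0 ∈ B0 → same block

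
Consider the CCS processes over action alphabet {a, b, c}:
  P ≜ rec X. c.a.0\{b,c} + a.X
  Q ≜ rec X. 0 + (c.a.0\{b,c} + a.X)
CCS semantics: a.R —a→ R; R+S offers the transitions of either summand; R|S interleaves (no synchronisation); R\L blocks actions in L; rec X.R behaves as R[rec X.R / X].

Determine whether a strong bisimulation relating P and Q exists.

YES

LTS(P): 3 reachable states
  m0 = rec X. c.a.0\{b,c} + a.X → =a=> m0, =c=> m1
  m1 = a.0\{b,c} → =a=> m2
  m2 = 0\{b,c} → deadlocked
LTS(Q): 3 reachable states
  n0 = rec X. 0 + (c.a.0\{b,c} + a.X) → =a=> n0, =c=> n1
  n1 = a.0\{b,c} → =a=> n2
  n2 = 0\{b,c} → deadlocked
Partition-refinement fixed point:
  B0 = {m0, n0}
  B1 = {m1, n1}
  B2 = {m2, n2}
m0 ∈ B0, n0 ∈ B0 → same block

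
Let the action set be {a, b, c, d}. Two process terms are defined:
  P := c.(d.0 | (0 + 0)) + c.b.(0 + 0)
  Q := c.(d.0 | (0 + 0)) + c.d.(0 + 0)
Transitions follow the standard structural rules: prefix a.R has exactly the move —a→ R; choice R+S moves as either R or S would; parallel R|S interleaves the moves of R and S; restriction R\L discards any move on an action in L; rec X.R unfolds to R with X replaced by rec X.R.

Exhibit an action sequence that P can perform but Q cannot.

cb

Reachable graph of P (5 states):
  m0 = c.(d.0 | (0 + 0)) + c.b.(0 + 0) has moves ··c··> m1, ··c··> m2
  m1 = b.(0 + 0) has moves ··b··> m3
  m2 = d.0 | (0 + 0) has moves ··d··> m4
  m3 = 0 + 0 has moves ∅
  m4 = 0 | (0 + 0) has moves ∅
Reachable graph of Q (5 states):
  n0 = c.(d.0 | (0 + 0)) + c.d.(0 + 0) has moves ··c··> n1, ··c··> n2
  n1 = d.(0 + 0) has moves ··d··> n3
  n2 = d.0 | (0 + 0) has moves ··d··> n4
  n3 = 0 + 0 has moves ∅
  n4 = 0 | (0 + 0) has moves ∅
Run σ = ⟨cb⟩ on P: start {m0}
  [1] c ⇒ {m1, m2}
  [2] b ⇒ {m3}
  — P admits the full trace.
Run σ = ⟨cb⟩ on Q: start {n0}
  [1] c ⇒ {n1, n2}
  [2] b ⇒ ∅ (Q stuck)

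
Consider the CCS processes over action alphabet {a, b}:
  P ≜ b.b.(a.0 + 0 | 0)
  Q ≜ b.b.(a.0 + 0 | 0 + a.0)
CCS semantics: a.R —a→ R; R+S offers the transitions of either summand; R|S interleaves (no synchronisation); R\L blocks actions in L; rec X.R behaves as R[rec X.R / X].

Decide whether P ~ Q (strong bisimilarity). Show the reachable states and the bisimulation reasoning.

P's transition system — 4 states:
  m0 = b.b.(a.0 + 0 | 0) → -b-> m1
  m1 = b.(a.0 + 0 | 0) → -b-> m2
  m2 = a.0 + 0 | 0 → -a-> m3
  m3 = 0 → ∅
Q's transition system — 4 states:
  n0 = b.b.(a.0 + 0 | 0 + a.0) → -b-> n1
  n1 = b.(a.0 + 0 | 0 + a.0) → -b-> n2
  n2 = a.0 + 0 | 0 + a.0 → -a-> n3
  n3 = 0 → ∅
Coarsest stable partition (strong bisimilarity classes):
  B0 = {m0, n0}
  B1 = {m1, n1}
  B2 = {m2, n2}
  B3 = {m3, n3}
m0 ∈ B0, n0 ∈ B0 → same block

bisimilar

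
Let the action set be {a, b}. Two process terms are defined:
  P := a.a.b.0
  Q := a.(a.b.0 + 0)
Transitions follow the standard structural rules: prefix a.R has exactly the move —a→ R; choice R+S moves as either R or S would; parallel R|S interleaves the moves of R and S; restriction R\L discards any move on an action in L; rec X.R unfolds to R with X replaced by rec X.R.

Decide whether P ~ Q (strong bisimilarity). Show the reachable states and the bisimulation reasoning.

bisimilar

P's transition system — 4 states:
  s0 = a.a.b.0 | —a→ s1
  s1 = a.b.0 | —a→ s2
  s2 = b.0 | —b→ s3
  s3 = 0 | ·
Q's transition system — 4 states:
  t0 = a.(a.b.0 + 0) | —a→ t1
  t1 = a.b.0 + 0 | —a→ t2
  t2 = b.0 | —b→ t3
  t3 = 0 | ·
Bisimilarity quotient blocks:
  B0 = {s0, t0}
  B1 = {s1, t1}
  B2 = {s2, t2}
  B3 = {s3, t3}
s0 ∈ B0, t0 ∈ B0 → same block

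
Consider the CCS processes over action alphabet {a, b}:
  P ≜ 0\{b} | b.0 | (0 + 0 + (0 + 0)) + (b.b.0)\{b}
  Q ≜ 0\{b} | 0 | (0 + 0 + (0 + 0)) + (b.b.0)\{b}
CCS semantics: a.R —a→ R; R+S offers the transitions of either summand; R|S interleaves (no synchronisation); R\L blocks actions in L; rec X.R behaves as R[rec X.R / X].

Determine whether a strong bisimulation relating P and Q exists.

P's transition system — 2 states:
  u0 = 0\{b} | b.0 | (0 + 0 + (0 + 0)) + (b.b.0)\{b} ⊢ =b=> u1
  u1 = 0\{b} | 0 | (0 + 0 + (0 + 0)) ⊢ stopped
Q's transition system — 1 states:
  v0 = 0\{b} | 0 | (0 + 0 + (0 + 0)) + (b.b.0)\{b} ⊢ stopped
Bisimilarity quotient blocks:
  B0 = {u0}
  B1 = {u1, v0}
u0 ∈ B0, v0 ∈ B1 → different blocks

P ≁ Q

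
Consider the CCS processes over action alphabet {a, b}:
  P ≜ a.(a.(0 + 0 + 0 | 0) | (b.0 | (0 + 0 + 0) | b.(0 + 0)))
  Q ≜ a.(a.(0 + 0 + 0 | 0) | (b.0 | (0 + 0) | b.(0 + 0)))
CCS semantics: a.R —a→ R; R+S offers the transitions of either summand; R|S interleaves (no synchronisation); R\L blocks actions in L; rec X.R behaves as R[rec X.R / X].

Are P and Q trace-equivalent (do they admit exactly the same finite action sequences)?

trace-equivalent

LTS(P): 9 reachable states
  p0 = a.(a.(0 + 0 + 0 | 0) | (b.0 | (0 + 0 + 0) | b.(0 + 0))) ⊢ --a--▸ p1
  p1 = a.(0 + 0 + 0 | 0) | (b.0 | (0 + 0 + 0) | b.(0 + 0)) ⊢ --a--▸ p2, --b--▸ p3, --b--▸ p4
  p2 = (0 + 0 + 0 | 0) | (b.0 | (0 + 0 + 0) | b.(0 + 0)) ⊢ --b--▸ p5, --b--▸ p6
  p3 = a.(0 + 0 + 0 | 0) | (0 | (0 + 0 + 0) | b.(0 + 0)) ⊢ --a--▸ p5, --b--▸ p7
  p4 = a.(0 + 0 + 0 | 0) | (b.0 | (0 + 0 + 0) | (0 + 0)) ⊢ --a--▸ p6, --b--▸ p7
  p5 = (0 + 0 + 0 | 0) | (0 | (0 + 0 + 0) | b.(0 + 0)) ⊢ --b--▸ p8
  p6 = (0 + 0 + 0 | 0) | (b.0 | (0 + 0 + 0) | (0 + 0)) ⊢ --b--▸ p8
  p7 = a.(0 + 0 + 0 | 0) | (0 | (0 + 0 + 0) | (0 + 0)) ⊢ --a--▸ p8
  p8 = (0 + 0 + 0 | 0) | (0 | (0 + 0 + 0) | (0 + 0)) ⊢ ·
LTS(Q): 9 reachable states
  q0 = a.(a.(0 + 0 + 0 | 0) | (b.0 | (0 + 0) | b.(0 + 0))) ⊢ --a--▸ q1
  q1 = a.(0 + 0 + 0 | 0) | (b.0 | (0 + 0) | b.(0 + 0)) ⊢ --a--▸ q2, --b--▸ q3, --b--▸ q4
  q2 = (0 + 0 + 0 | 0) | (b.0 | (0 + 0) | b.(0 + 0)) ⊢ --b--▸ q5, --b--▸ q6
  q3 = a.(0 + 0 + 0 | 0) | (0 | (0 + 0) | b.(0 + 0)) ⊢ --a--▸ q5, --b--▸ q7
  q4 = a.(0 + 0 + 0 | 0) | (b.0 | (0 + 0) | (0 + 0)) ⊢ --a--▸ q6, --b--▸ q7
  q5 = (0 + 0 + 0 | 0) | (0 | (0 + 0) | b.(0 + 0)) ⊢ --b--▸ q8
  q6 = (0 + 0 + 0 | 0) | (b.0 | (0 + 0) | (0 + 0)) ⊢ --b--▸ q8
  q7 = a.(0 + 0 + 0 | 0) | (0 | (0 + 0) | (0 + 0)) ⊢ --a--▸ q8
  q8 = (0 + 0 + 0 | 0) | (0 | (0 + 0) | (0 + 0)) ⊢ ·
Partition-refinement fixed point:
  B0 = {p0, q0}
  B1 = {p1, q1}
  B2 = {p3, p4, q3, q4}
  B3 = {p7, q7}
  B4 = {p8, q8}
  B5 = {p5, p6, q5, q6}
  B6 = {p2, q2}
p0 ∈ B0, q0 ∈ B0 → same block
Bisimilar ⇒ trace-equivalent.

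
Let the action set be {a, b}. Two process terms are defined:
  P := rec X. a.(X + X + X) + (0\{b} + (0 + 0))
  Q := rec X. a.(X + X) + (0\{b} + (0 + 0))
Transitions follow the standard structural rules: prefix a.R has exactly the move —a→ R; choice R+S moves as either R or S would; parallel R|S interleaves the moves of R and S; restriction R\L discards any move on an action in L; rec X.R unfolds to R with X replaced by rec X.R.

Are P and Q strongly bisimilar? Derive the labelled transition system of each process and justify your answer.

P's transition system — 2 states:
  m0 = rec X. a.(X + X + X) + (0\{b} + (0 + 0)) :: --a--▸ m1
  m1 = (rec X. a.(X + X + X) + (0\{b} + (0 + 0))) + (rec X. a.(X + X + X) + (0\{b} + (0 + 0))) + (rec X. a.(X + X + X) + (0\{b} + (0 + 0))) :: --a--▸ m1
Q's transition system — 2 states:
  n0 = rec X. a.(X + X) + (0\{b} + (0 + 0)) :: --a--▸ n1
  n1 = (rec X. a.(X + X) + (0\{b} + (0 + 0))) + (rec X. a.(X + X) + (0\{b} + (0 + 0))) :: --a--▸ n1
Bisimilarity quotient blocks:
  B0 = {m0, m1, n0, n1}
m0 ∈ B0, n0 ∈ B0 → same block

bisimilar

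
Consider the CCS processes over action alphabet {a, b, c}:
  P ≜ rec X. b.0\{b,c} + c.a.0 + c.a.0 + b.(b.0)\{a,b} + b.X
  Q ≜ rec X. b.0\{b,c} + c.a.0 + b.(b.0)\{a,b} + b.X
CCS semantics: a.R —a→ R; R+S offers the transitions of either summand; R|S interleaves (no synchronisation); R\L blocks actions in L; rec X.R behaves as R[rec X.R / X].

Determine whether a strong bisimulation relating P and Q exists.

P's transition system — 5 states:
  p0 = rec X. b.0\{b,c} + c.a.0 + c.a.0 + b.(b.0)\{a,b} + b.X :: =b=> p0, =b=> p1, =b=> p2, =c=> p3
  p1 = (b.0)\{a,b} :: deadlocked
  p2 = 0\{b,c} :: deadlocked
  p3 = a.0 :: =a=> p4
  p4 = 0 :: deadlocked
Q's transition system — 5 states:
  q0 = rec X. b.0\{b,c} + c.a.0 + b.(b.0)\{a,b} + b.X :: =b=> q0, =b=> q1, =b=> q2, =c=> q3
  q1 = (b.0)\{a,b} :: deadlocked
  q2 = 0\{b,c} :: deadlocked
  q3 = a.0 :: =a=> q4
  q4 = 0 :: deadlocked
Partition-refinement fixed point:
  B0 = {p0, q0}
  B1 = {p1, p2, p4, q1, q2, q4}
  B2 = {p3, q3}
p0 ∈ B0, q0 ∈ B0 → same block

P ~ Q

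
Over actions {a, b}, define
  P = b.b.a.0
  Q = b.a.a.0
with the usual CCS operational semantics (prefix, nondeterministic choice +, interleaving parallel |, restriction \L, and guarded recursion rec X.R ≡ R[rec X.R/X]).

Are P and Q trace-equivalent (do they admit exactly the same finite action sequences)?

traces(P) ≠ traces(Q) — witness ⟨bb⟩

LTS(P): 4 reachable states
  p0 = b.b.a.0 ⊢ -b-> p1
  p1 = b.a.0 ⊢ -b-> p2
  p2 = a.0 ⊢ -a-> p3
  p3 = 0 ⊢ deadlocked
LTS(Q): 4 reachable states
  q0 = b.a.a.0 ⊢ -b-> q1
  q1 = a.a.0 ⊢ -a-> q2
  q2 = a.0 ⊢ -a-> q3
  q3 = 0 ⊢ deadlocked
Trace ⟨bb⟩ through P, begin at {p0}:
  after b @ step 1: {p1}
  after b @ step 2: {p2}
  ✓ P
Trace ⟨bb⟩ through Q, begin at {q0}:
  after b @ step 1: {q1}
  after b @ step 2: ∅ (Q stuck)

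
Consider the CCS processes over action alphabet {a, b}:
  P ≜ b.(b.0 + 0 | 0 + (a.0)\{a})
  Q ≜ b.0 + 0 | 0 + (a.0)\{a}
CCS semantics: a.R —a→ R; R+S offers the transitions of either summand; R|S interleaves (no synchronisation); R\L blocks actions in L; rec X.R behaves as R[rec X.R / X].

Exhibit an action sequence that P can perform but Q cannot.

bb

P's transition system — 3 states:
  s0 = b.(b.0 + 0 | 0 + (a.0)\{a}) ⊢ -b-> s1
  s1 = b.0 + 0 | 0 + (a.0)\{a} ⊢ -b-> s2
  s2 = 0 ⊢ stopped
Q's transition system — 2 states:
  t0 = b.0 + 0 | 0 + (a.0)\{a} ⊢ -b-> t1
  t1 = 0 ⊢ stopped
Trace ⟨bb⟩ through P, begin at {s0}:
  [1] b ⇒ {s1}
  [2] b ⇒ {s2}
  — P admits the full trace.
Trace ⟨bb⟩ through Q, begin at {t0}:
  [1] b ⇒ {t1}
  [2] b ⇒ ∅ (Q stuck)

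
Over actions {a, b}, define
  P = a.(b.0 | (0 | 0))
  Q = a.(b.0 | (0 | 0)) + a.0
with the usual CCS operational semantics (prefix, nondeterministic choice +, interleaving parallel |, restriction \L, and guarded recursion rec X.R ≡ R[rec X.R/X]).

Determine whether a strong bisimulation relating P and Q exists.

LTS(P): 3 reachable states
  p0 = a.(b.0 | (0 | 0)) :: ··a··> p1
  p1 = b.0 | (0 | 0) :: ··b··> p2
  p2 = 0 | (0 | 0) :: deadlocked
LTS(Q): 4 reachable states
  q0 = a.(b.0 | (0 | 0)) + a.0 :: ··a··> q1, ··a··> q2
  q1 = 0 :: deadlocked
  q2 = b.0 | (0 | 0) :: ··b··> q3
  q3 = 0 | (0 | 0) :: deadlocked
Partition-refinement fixed point:
  B0 = {p0}
  B1 = {p1, q2}
  B2 = {p2, q1, q3}
  B3 = {q0}
p0 ∈ B0, q0 ∈ B3 → different blocks

NO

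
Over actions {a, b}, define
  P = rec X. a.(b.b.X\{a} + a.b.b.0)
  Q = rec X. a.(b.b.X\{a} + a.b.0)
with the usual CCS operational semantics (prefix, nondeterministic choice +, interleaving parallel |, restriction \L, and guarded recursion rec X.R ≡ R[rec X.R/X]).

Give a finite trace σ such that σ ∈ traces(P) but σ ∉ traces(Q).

P's transition system — 7 states:
  s0 = rec X. a.(b.b.X\{a} + a.b.b.0) has moves ··a··> s1
  s1 = b.b.(rec X. a.(b.b.X\{a} + a.b.b.0))\{a} + a.b.b.0 has moves ··a··> s2, ··b··> s3
  s2 = b.b.0 has moves ··b··> s4
  s3 = b.(rec X. a.(b.b.X\{a} + a.b.b.0))\{a} has moves ··b··> s5
  s4 = b.0 has moves ··b··> s6
  s5 = (rec X. a.(b.b.X\{a} + a.b.b.0))\{a} has moves (no moves)
  s6 = 0 has moves (no moves)
Q's transition system — 6 states:
  t0 = rec X. a.(b.b.X\{a} + a.b.0) has moves ··a··> t1
  t1 = b.b.(rec X. a.(b.b.X\{a} + a.b.0))\{a} + a.b.0 has moves ··a··> t2, ··b··> t3
  t2 = b.0 has moves ··b··> t4
  t3 = b.(rec X. a.(b.b.X\{a} + a.b.0))\{a} has moves ··b··> t5
  t4 = 0 has moves (no moves)
  t5 = (rec X. a.(b.b.X\{a} + a.b.0))\{a} has moves (no moves)
Trace ⟨aabb⟩ through P, begin at {s0}:
  [1] a ⇒ {s1}
  [2] a ⇒ {s2}
  [3] b ⇒ {s4}
  [4] b ⇒ {s6}
  ✓ P
Trace ⟨aabb⟩ through Q, begin at {t0}:
  [1] a ⇒ {t1}
  [2] a ⇒ {t2}
  [3] b ⇒ {t4}
  [4] b ⇒ ∅ (Q stuck)

aabb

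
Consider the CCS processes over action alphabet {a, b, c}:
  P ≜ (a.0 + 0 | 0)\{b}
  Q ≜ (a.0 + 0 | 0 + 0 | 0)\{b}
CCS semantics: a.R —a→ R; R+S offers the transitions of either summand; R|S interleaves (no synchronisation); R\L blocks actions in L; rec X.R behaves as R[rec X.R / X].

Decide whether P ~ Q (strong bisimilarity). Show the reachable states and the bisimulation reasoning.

P's transition system — 2 states:
  s0 = (a.0 + 0 | 0)\{b} :: ··a··> s1
  s1 = 0\{b} :: (no moves)
Q's transition system — 2 states:
  t0 = (a.0 + 0 | 0 + 0 | 0)\{b} :: ··a··> t1
  t1 = 0\{b} :: (no moves)
Partition-refinement fixed point:
  B0 = {s0, t0}
  B1 = {s1, t1}
s0 ∈ B0, t0 ∈ B0 → same block

bisimilar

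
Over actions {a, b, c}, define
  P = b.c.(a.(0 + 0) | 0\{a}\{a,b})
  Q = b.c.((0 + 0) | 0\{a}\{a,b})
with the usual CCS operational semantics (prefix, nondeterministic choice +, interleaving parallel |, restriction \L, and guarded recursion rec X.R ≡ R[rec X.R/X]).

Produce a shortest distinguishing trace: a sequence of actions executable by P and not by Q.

bca

Reachable graph of P (4 states):
  p0 = b.c.(a.(0 + 0) | 0\{a}\{a,b}) | --b--▸ p1
  p1 = c.(a.(0 + 0) | 0\{a}\{a,b}) | --c--▸ p2
  p2 = a.(0 + 0) | 0\{a}\{a,b} | --a--▸ p3
  p3 = (0 + 0) | 0\{a}\{a,b} | ·
Reachable graph of Q (3 states):
  q0 = b.c.((0 + 0) | 0\{a}\{a,b}) | --b--▸ q1
  q1 = c.((0 + 0) | 0\{a}\{a,b}) | --c--▸ q2
  q2 = (0 + 0) | 0\{a}\{a,b} | ·
Trace ⟨bca⟩ through P, begin at {p0}:
  step 1 (b): {p1}
  step 2 (c): {p2}
  step 3 (a): {p3}
  ✓ P
Trace ⟨bca⟩ through Q, begin at {q0}:
  step 1 (b): {q1}
  step 2 (c): {q2}
  step 3 (a): ∅ (Q stuck)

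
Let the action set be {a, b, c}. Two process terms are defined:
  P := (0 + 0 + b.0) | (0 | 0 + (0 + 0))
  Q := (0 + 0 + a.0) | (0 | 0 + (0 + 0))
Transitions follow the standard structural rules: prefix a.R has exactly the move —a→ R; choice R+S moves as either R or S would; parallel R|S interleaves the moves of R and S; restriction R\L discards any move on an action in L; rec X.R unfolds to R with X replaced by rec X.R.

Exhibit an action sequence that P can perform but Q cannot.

LTS(P): 2 reachable states
  p0 = (0 + 0 + b.0) | (0 | 0 + (0 + 0)) :: -b-> p1
  p1 = 0 | (0 | 0 + (0 + 0)) :: deadlocked
LTS(Q): 2 reachable states
  q0 = (0 + 0 + a.0) | (0 | 0 + (0 + 0)) :: -a-> q1
  q1 = 0 | (0 | 0 + (0 + 0)) :: deadlocked
Trace ⟨b⟩ through P, begin at {p0}:
  after b @ step 1: {p1}
  — P admits the full trace.
Trace ⟨b⟩ through Q, begin at {q0}:
  after b @ step 1: no successor for Q

b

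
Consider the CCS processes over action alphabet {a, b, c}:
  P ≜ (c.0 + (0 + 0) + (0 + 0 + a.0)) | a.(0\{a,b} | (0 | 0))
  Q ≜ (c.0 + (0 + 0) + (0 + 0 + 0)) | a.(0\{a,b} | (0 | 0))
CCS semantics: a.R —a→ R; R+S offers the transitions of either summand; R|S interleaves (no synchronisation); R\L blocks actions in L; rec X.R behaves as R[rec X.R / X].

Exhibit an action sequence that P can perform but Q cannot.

P's transition system — 4 states:
  p0 = (c.0 + (0 + 0) + (0 + 0 + a.0)) | a.(0\{a,b} | (0 | 0)) :: ··a··> p1, ··a··> p2, ··c··> p2
  p1 = (c.0 + (0 + 0) + (0 + 0 + a.0)) | (0\{a,b} | (0 | 0)) :: ··a··> p3, ··c··> p3
  p2 = 0 | a.(0\{a,b} | (0 | 0)) :: ··a··> p3
  p3 = 0 | (0\{a,b} | (0 | 0)) :: ·
Q's transition system — 4 states:
  q0 = (c.0 + (0 + 0) + (0 + 0 + 0)) | a.(0\{a,b} | (0 | 0)) :: ··a··> q1, ··c··> q2
  q1 = (c.0 + (0 + 0) + (0 + 0 + 0)) | (0\{a,b} | (0 | 0)) :: ··c··> q3
  q2 = 0 | a.(0\{a,b} | (0 | 0)) :: ··a··> q3
  q3 = 0 | (0\{a,b} | (0 | 0)) :: ·
Run σ = ⟨aa⟩ on P: start {p0}
  after a @ step 1: {p1, p2}
  after a @ step 2: {p3}
  P completes σ.
Run σ = ⟨aa⟩ on Q: start {q0}
  after a @ step 1: {q1}
  after a @ step 2: ∅  — Q cannot continue

aa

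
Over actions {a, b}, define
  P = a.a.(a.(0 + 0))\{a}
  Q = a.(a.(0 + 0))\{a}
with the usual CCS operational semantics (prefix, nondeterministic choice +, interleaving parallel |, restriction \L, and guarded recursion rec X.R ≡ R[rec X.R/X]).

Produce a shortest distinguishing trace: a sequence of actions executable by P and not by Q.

aa

LTS(P): 3 reachable states
  s0 = a.a.(a.(0 + 0))\{a} ⊢ -a-> s1
  s1 = a.(a.(0 + 0))\{a} ⊢ -a-> s2
  s2 = (a.(0 + 0))\{a} ⊢ ·
LTS(Q): 2 reachable states
  t0 = a.(a.(0 + 0))\{a} ⊢ -a-> t1
  t1 = (a.(0 + 0))\{a} ⊢ ·
Run σ = ⟨aa⟩ on P: start {s0}
  [1] a ⇒ {s1}
  [2] a ⇒ {s2}
  ✓ P
Run σ = ⟨aa⟩ on Q: start {t0}
  [1] a ⇒ {t1}
  [2] a ⇒ ∅  — Q cannot continue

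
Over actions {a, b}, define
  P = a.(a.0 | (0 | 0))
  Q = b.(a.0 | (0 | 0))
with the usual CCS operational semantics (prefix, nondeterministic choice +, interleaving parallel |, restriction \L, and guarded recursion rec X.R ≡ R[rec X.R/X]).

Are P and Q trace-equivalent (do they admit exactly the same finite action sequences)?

Reachable graph of P (3 states):
  u0 = a.(a.0 | (0 | 0)) ⊢ ··a··> u1
  u1 = a.0 | (0 | 0) ⊢ ··a··> u2
  u2 = 0 | (0 | 0) ⊢ deadlocked
Reachable graph of Q (3 states):
  v0 = b.(a.0 | (0 | 0)) ⊢ ··b··> v1
  v1 = a.0 | (0 | 0) ⊢ ··a··> v2
  v2 = 0 | (0 | 0) ⊢ deadlocked
Trace ⟨a⟩ through P, begin at {u0}:
  after a @ step 1: {u1}
  P completes σ.
Trace ⟨a⟩ through Q, begin at {v0}:
  after a @ step 1: ∅  — Q cannot continue

traces(P) ≠ traces(Q) — witness ⟨a⟩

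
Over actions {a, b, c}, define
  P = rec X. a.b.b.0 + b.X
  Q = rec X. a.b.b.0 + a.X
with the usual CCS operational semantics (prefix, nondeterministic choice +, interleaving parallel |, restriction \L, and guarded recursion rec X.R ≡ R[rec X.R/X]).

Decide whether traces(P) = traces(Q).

NO — witness ⟨b⟩

LTS(P): 4 reachable states
  u0 = rec X. a.b.b.0 + b.X → --a--▸ u1, --b--▸ u0
  u1 = b.b.0 → --b--▸ u2
  u2 = b.0 → --b--▸ u3
  u3 = 0 → ∅
LTS(Q): 4 reachable states
  v0 = rec X. a.b.b.0 + a.X → --a--▸ v0, --a--▸ v1
  v1 = b.b.0 → --b--▸ v2
  v2 = b.0 → --b--▸ v3
  v3 = 0 → ∅
Run σ = ⟨b⟩ on P: start {u0}
  step 1 (b): {u0}
  ✓ P
Run σ = ⟨b⟩ on Q: start {v0}
  step 1 (b): ∅ (Q stuck)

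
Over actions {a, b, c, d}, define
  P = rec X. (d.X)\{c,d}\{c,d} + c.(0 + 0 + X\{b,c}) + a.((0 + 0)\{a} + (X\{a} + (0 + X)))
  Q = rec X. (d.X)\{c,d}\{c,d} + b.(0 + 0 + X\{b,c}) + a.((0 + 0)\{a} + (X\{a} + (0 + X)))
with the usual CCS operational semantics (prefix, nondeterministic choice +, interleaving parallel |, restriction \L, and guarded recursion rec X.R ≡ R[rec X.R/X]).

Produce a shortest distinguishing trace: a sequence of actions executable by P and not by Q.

Reachable graph of P (5 states):
  u0 = rec X. (d.X)\{c,d}\{c,d} + c.(0 + 0 + X\{b,c}) + a.((0 + 0)\{a} + (X\{a} + (0 + X))) | --a--▸ u1, --c--▸ u2
  u1 = (0 + 0)\{a} + ((rec X. (d.X)\{c,d}\{c,d} + c.(0 + 0 + X\{b,c}) + a.((0 + 0)\{a} + (X\{a} + (0 + X))))\{a} + (0 + (rec X. (d.X)\{c,d}\{c,d} + c.(0 + 0 + X\{b,c}) + a.((0 + 0)\{a} + (X\{a} + (0 + X)))))) | --a--▸ u1, --c--▸ u2, --c--▸ u3
  u2 = 0 + 0 + (rec X. (d.X)\{c,d}\{c,d} + c.(0 + 0 + X\{b,c}) + a.((0 + 0)\{a} + (X\{a} + (0 + X))))\{b,c} | --a--▸ u4
  u3 = (0 + 0 + (rec X. (d.X)\{c,d}\{c,d} + c.(0 + 0 + X\{b,c}) + a.((0 + 0)\{a} + (X\{a} + (0 + X))))\{b,c})\{a} | ·
  u4 = ((0 + 0)\{a} + ((rec X. (d.X)\{c,d}\{c,d} + c.(0 + 0 + X\{b,c}) + a.((0 + 0)\{a} + (X\{a} + (0 + X))))\{a} + (0 + (rec X. (d.X)\{c,d}\{c,d} + c.(0 + 0 + X\{b,c}) + a.((0 + 0)\{a} + (X\{a} + (0 + X)))))))\{b,c} | --a--▸ u4
Reachable graph of Q (5 states):
  v0 = rec X. (d.X)\{c,d}\{c,d} + b.(0 + 0 + X\{b,c}) + a.((0 + 0)\{a} + (X\{a} + (0 + X))) | --a--▸ v1, --b--▸ v2
  v1 = (0 + 0)\{a} + ((rec X. (d.X)\{c,d}\{c,d} + b.(0 + 0 + X\{b,c}) + a.((0 + 0)\{a} + (X\{a} + (0 + X))))\{a} + (0 + (rec X. (d.X)\{c,d}\{c,d} + b.(0 + 0 + X\{b,c}) + a.((0 + 0)\{a} + (X\{a} + (0 + X)))))) | --a--▸ v1, --b--▸ v2, --b--▸ v3
  v2 = 0 + 0 + (rec X. (d.X)\{c,d}\{c,d} + b.(0 + 0 + X\{b,c}) + a.((0 + 0)\{a} + (X\{a} + (0 + X))))\{b,c} | --a--▸ v4
  v3 = (0 + 0 + (rec X. (d.X)\{c,d}\{c,d} + b.(0 + 0 + X\{b,c}) + a.((0 + 0)\{a} + (X\{a} + (0 + X))))\{b,c})\{a} | ·
  v4 = ((0 + 0)\{a} + ((rec X. (d.X)\{c,d}\{c,d} + b.(0 + 0 + X\{b,c}) + a.((0 + 0)\{a} + (X\{a} + (0 + X))))\{a} + (0 + (rec X. (d.X)\{c,d}\{c,d} + b.(0 + 0 + X\{b,c}) + a.((0 + 0)\{a} + (X\{a} + (0 + X)))))))\{b,c} | --a--▸ v4
Run σ = ⟨c⟩ on P: start {u0}
  step 1 (c): {u2}
  P completes σ.
Run σ = ⟨c⟩ on Q: start {v0}
  step 1 (c): ∅  — Q cannot continue

c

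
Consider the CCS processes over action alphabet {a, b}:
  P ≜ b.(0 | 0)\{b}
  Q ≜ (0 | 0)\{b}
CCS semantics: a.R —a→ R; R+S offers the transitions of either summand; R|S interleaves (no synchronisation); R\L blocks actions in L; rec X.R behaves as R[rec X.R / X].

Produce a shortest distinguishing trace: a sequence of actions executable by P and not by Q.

b

P's transition system — 2 states:
  u0 = b.(0 | 0)\{b} ⊢ ··b··> u1
  u1 = (0 | 0)\{b} ⊢ stopped
Q's transition system — 1 states:
  v0 = (0 | 0)\{b} ⊢ stopped
Trace ⟨b⟩ through P, begin at {u0}:
  step 1 (b): {u1}
  P completes σ.
Trace ⟨b⟩ through Q, begin at {v0}:
  step 1 (b): ∅ (Q stuck)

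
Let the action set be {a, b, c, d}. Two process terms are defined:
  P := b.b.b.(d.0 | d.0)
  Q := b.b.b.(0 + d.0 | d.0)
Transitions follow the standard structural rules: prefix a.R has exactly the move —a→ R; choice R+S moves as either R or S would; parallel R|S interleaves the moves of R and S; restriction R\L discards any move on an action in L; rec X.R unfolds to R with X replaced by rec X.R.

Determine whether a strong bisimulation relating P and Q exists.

bisimilar

LTS(P): 7 reachable states
  p0 = b.b.b.(d.0 | d.0) ⊢ —b→ p1
  p1 = b.b.(d.0 | d.0) ⊢ —b→ p2
  p2 = b.(d.0 | d.0) ⊢ —b→ p3
  p3 = d.0 | d.0 ⊢ —d→ p4, —d→ p5
  p4 = 0 | d.0 ⊢ —d→ p6
  p5 = d.0 | 0 ⊢ —d→ p6
  p6 = 0 | 0 ⊢ deadlocked
LTS(Q): 7 reachable states
  q0 = b.b.b.(0 + d.0 | d.0) ⊢ —b→ q1
  q1 = b.b.(0 + d.0 | d.0) ⊢ —b→ q2
  q2 = b.(0 + d.0 | d.0) ⊢ —b→ q3
  q3 = 0 + d.0 | d.0 ⊢ —d→ q4, —d→ q5
  q4 = 0 | d.0 ⊢ —d→ q6
  q5 = d.0 | 0 ⊢ —d→ q6
  q6 = 0 | 0 ⊢ deadlocked
Partition-refinement fixed point:
  B0 = {p0, q0}
  B1 = {p1, q1}
  B2 = {p2, q2}
  B3 = {p3, q3}
  B4 = {p4, p5, q4, q5}
  B5 = {p6, q6}
p0 ∈ B0, q0 ∈ B0 → same block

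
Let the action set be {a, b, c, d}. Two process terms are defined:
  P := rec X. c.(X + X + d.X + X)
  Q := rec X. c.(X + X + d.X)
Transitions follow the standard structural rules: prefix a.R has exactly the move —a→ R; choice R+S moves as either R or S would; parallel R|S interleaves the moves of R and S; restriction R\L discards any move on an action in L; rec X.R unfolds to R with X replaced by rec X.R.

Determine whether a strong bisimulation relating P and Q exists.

P's transition system — 2 states:
  p0 = rec X. c.(X + X + d.X + X) | ··c··> p1
  p1 = (rec X. c.(X + X + d.X + X)) + (rec X. c.(X + X + d.X + X)) + d.(rec X. c.(X + X + d.X + X)) + (rec X. c.(X + X + d.X + X)) | ··c··> p1, ··d··> p0
Q's transition system — 2 states:
  q0 = rec X. c.(X + X + d.X) | ··c··> q1
  q1 = (rec X. c.(X + X + d.X)) + (rec X. c.(X + X + d.X)) + d.(rec X. c.(X + X + d.X)) | ··c··> q1, ··d··> q0
Bisimilarity quotient blocks:
  B0 = {p0, q0}
  B1 = {p1, q1}
p0 ∈ B0, q0 ∈ B0 → same block

P ~ Q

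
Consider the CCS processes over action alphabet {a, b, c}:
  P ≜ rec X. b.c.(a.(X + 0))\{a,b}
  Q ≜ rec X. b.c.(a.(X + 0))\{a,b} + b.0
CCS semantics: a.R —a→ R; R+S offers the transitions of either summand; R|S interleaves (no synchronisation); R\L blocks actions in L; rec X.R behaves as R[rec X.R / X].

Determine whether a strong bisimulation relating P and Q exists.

LTS(P): 3 reachable states
  p0 = rec X. b.c.(a.(X + 0))\{a,b} ⊢ --b--▸ p1
  p1 = c.(a.((rec X. b.c.(a.(X + 0))\{a,b}) + 0))\{a,b} ⊢ --c--▸ p2
  p2 = (a.((rec X. b.c.(a.(X + 0))\{a,b}) + 0))\{a,b} ⊢ ·
LTS(Q): 4 reachable states
  q0 = rec X. b.c.(a.(X + 0))\{a,b} + b.0 ⊢ --b--▸ q1, --b--▸ q2
  q1 = 0 ⊢ ·
  q2 = c.(a.((rec X. b.c.(a.(X + 0))\{a,b} + b.0) + 0))\{a,b} ⊢ --c--▸ q3
  q3 = (a.((rec X. b.c.(a.(X + 0))\{a,b} + b.0) + 0))\{a,b} ⊢ ·
Partition-refinement fixed point:
  B0 = {p0}
  B1 = {p1, q2}
  B2 = {p2, q1, q3}
  B3 = {q0}
p0 ∈ B0, q0 ∈ B3 → different blocks

NO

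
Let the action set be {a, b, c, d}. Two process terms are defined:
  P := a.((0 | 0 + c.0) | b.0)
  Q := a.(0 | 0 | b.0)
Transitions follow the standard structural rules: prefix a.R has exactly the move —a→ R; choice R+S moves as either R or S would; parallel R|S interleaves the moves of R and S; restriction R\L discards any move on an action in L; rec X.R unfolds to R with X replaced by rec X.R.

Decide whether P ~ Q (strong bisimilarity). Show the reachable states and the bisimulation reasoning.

NO

P's transition system — 5 states:
  p0 = a.((0 | 0 + c.0) | b.0) has moves —a→ p1
  p1 = (0 | 0 + c.0) | b.0 has moves —b→ p2, —c→ p3
  p2 = (0 | 0 + c.0) | 0 has moves —c→ p4
  p3 = 0 | b.0 has moves —b→ p4
  p4 = 0 | 0 has moves ∅
Q's transition system — 3 states:
  q0 = a.(0 | 0 | b.0) has moves —a→ q1
  q1 = 0 | 0 | b.0 has moves —b→ q2
  q2 = 0 | 0 | 0 has moves ∅
Coarsest stable partition (strong bisimilarity classes):
  B0 = {p0}
  B1 = {p1}
  B2 = {p3, q1}
  B3 = {p4, q2}
  B4 = {p2}
  B5 = {q0}
p0 ∈ B0, q0 ∈ B5 → different blocks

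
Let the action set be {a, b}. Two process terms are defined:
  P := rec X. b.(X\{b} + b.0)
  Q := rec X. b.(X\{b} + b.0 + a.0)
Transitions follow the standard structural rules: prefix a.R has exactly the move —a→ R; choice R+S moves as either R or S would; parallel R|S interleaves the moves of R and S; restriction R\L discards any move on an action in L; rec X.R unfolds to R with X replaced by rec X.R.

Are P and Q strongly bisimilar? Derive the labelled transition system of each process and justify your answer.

P's transition system — 3 states:
  m0 = rec X. b.(X\{b} + b.0) :: --b--▸ m1
  m1 = (rec X. b.(X\{b} + b.0))\{b} + b.0 :: --b--▸ m2
  m2 = 0 :: ∅
Q's transition system — 3 states:
  n0 = rec X. b.(X\{b} + b.0 + a.0) :: --b--▸ n1
  n1 = (rec X. b.(X\{b} + b.0 + a.0))\{b} + b.0 + a.0 :: --a--▸ n2, --b--▸ n2
  n2 = 0 :: ∅
Coarsest stable partition (strong bisimilarity classes):
  B0 = {m0}
  B1 = {m1}
  B2 = {m2, n2}
  B3 = {n0}
  B4 = {n1}
m0 ∈ B0, n0 ∈ B3 → different blocks

P ≁ Q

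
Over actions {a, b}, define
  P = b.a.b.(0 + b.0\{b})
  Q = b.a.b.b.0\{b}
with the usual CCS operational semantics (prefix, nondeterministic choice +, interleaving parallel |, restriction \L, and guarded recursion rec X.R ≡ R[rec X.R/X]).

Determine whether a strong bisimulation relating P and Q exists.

LTS(P): 5 reachable states
  u0 = b.a.b.(0 + b.0\{b}) ⊢ -b-> u1
  u1 = a.b.(0 + b.0\{b}) ⊢ -a-> u2
  u2 = b.(0 + b.0\{b}) ⊢ -b-> u3
  u3 = 0 + b.0\{b} ⊢ -b-> u4
  u4 = 0\{b} ⊢ ·
LTS(Q): 5 reachable states
  v0 = b.a.b.b.0\{b} ⊢ -b-> v1
  v1 = a.b.b.0\{b} ⊢ -a-> v2
  v2 = b.b.0\{b} ⊢ -b-> v3
  v3 = b.0\{b} ⊢ -b-> v4
  v4 = 0\{b} ⊢ ·
Coarsest stable partition (strong bisimilarity classes):
  B0 = {u0, v0}
  B1 = {u1, v1}
  B2 = {u2, v2}
  B3 = {u3, v3}
  B4 = {u4, v4}
u0 ∈ B0, v0 ∈ B0 → same block

YES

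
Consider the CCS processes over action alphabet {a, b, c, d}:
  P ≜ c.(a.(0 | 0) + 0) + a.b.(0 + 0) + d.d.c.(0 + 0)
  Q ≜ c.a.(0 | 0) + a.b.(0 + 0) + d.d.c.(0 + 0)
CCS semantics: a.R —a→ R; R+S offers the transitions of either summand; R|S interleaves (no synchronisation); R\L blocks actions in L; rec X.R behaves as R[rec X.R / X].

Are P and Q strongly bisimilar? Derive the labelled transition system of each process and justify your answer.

P's transition system — 7 states:
  m0 = c.(a.(0 | 0) + 0) + a.b.(0 + 0) + d.d.c.(0 + 0) ⊢ --a--▸ m1, --c--▸ m2, --d--▸ m3
  m1 = b.(0 + 0) ⊢ --b--▸ m4
  m2 = a.(0 | 0) + 0 ⊢ --a--▸ m5
  m3 = d.c.(0 + 0) ⊢ --d--▸ m6
  m4 = 0 + 0 ⊢ deadlocked
  m5 = 0 | 0 ⊢ deadlocked
  m6 = c.(0 + 0) ⊢ --c--▸ m4
Q's transition system — 7 states:
  n0 = c.a.(0 | 0) + a.b.(0 + 0) + d.d.c.(0 + 0) ⊢ --a--▸ n1, --c--▸ n2, --d--▸ n3
  n1 = b.(0 + 0) ⊢ --b--▸ n4
  n2 = a.(0 | 0) ⊢ --a--▸ n5
  n3 = d.c.(0 + 0) ⊢ --d--▸ n6
  n4 = 0 + 0 ⊢ deadlocked
  n5 = 0 | 0 ⊢ deadlocked
  n6 = c.(0 + 0) ⊢ --c--▸ n4
Coarsest stable partition (strong bisimilarity classes):
  B0 = {m0, n0}
  B1 = {m2, n2}
  B2 = {m4, m5, n4, n5}
  B3 = {m3, n3}
  B4 = {m6, n6}
  B5 = {m1, n1}
m0 ∈ B0, n0 ∈ B0 → same block

bisimilar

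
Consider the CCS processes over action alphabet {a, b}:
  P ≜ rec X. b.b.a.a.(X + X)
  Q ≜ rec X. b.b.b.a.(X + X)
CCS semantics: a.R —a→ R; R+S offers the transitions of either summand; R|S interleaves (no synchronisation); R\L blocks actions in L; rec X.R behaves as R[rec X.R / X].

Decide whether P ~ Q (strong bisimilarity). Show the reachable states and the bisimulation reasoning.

NO

LTS(P): 5 reachable states
  u0 = rec X. b.b.a.a.(X + X) | —b→ u1
  u1 = b.a.a.((rec X. b.b.a.a.(X + X)) + (rec X. b.b.a.a.(X + X))) | —b→ u2
  u2 = a.a.((rec X. b.b.a.a.(X + X)) + (rec X. b.b.a.a.(X + X))) | —a→ u3
  u3 = a.((rec X. b.b.a.a.(X + X)) + (rec X. b.b.a.a.(X + X))) | —a→ u4
  u4 = (rec X. b.b.a.a.(X + X)) + (rec X. b.b.a.a.(X + X)) | —b→ u1
LTS(Q): 5 reachable states
  v0 = rec X. b.b.b.a.(X + X) | —b→ v1
  v1 = b.b.a.((rec X. b.b.b.a.(X + X)) + (rec X. b.b.b.a.(X + X))) | —b→ v2
  v2 = b.a.((rec X. b.b.b.a.(X + X)) + (rec X. b.b.b.a.(X + X))) | —b→ v3
  v3 = a.((rec X. b.b.b.a.(X + X)) + (rec X. b.b.b.a.(X + X))) | —a→ v4
  v4 = (rec X. b.b.b.a.(X + X)) + (rec X. b.b.b.a.(X + X)) | —b→ v1
Partition-refinement fixed point:
  B0 = {u0, u4}
  B1 = {u1}
  B2 = {u2}
  B3 = {u3}
  B4 = {v0, v4}
  B5 = {v1}
  B6 = {v2}
  B7 = {v3}
u0 ∈ B0, v0 ∈ B4 → different blocks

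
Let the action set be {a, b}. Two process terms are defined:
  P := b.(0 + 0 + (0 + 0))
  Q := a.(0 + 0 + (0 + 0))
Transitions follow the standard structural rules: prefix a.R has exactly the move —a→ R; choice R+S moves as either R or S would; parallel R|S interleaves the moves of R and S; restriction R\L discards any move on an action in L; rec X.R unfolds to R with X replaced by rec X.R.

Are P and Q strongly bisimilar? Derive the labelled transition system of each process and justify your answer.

LTS(P): 2 reachable states
  m0 = b.(0 + 0 + (0 + 0)) → —b→ m1
  m1 = 0 + 0 + (0 + 0) → (no moves)
LTS(Q): 2 reachable states
  n0 = a.(0 + 0 + (0 + 0)) → —a→ n1
  n1 = 0 + 0 + (0 + 0) → (no moves)
Bisimilarity quotient blocks:
  B0 = {m0}
  B1 = {m1, n1}
  B2 = {n0}
m0 ∈ B0, n0 ∈ B2 → different blocks

NO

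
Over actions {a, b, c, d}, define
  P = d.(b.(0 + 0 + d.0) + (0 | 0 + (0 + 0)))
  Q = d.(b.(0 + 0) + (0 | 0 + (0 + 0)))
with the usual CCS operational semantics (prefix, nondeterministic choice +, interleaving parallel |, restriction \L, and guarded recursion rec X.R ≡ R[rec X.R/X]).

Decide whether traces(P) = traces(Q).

NO — witness ⟨dbd⟩

P's transition system — 4 states:
  m0 = d.(b.(0 + 0 + d.0) + (0 | 0 + (0 + 0))) has moves --d--▸ m1
  m1 = b.(0 + 0 + d.0) + (0 | 0 + (0 + 0)) has moves --b--▸ m2
  m2 = 0 + 0 + d.0 has moves --d--▸ m3
  m3 = 0 has moves stopped
Q's transition system — 3 states:
  n0 = d.(b.(0 + 0) + (0 | 0 + (0 + 0))) has moves --d--▸ n1
  n1 = b.(0 + 0) + (0 | 0 + (0 + 0)) has moves --b--▸ n2
  n2 = 0 + 0 has moves stopped
Trace ⟨dbd⟩ through P, begin at {m0}:
  step 1 (d): {m1}
  step 2 (b): {m2}
  step 3 (d): {m3}
  P completes σ.
Trace ⟨dbd⟩ through Q, begin at {n0}:
  step 1 (d): {n1}
  step 2 (b): {n2}
  step 3 (d): ∅  — Q cannot continue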